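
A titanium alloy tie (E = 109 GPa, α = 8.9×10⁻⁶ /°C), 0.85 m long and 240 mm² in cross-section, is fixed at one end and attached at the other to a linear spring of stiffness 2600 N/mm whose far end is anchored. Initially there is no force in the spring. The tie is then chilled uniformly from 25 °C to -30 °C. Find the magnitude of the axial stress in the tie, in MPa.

The unrestrained thermal change is αΔT L = 8.9×10⁻⁶ × 55 × 850 = 0.4161 mm.
With a force P in the spring, the elastic change of the tie is PL/(AE) and that of the spring is P/k; compatibility requires their sum to equal δ_free.
P [ L/(AE) + 1/k ] = δ_free → P [ 850/(240×109×10³) + 1/(2600) ] = 0.4161.
P = 0.4161 / 0.0004171 = 997.5 N.
σ = P/A = 997.5/240 = 4.156 MPa.

σ ≈ 4.16 MPa (tensile)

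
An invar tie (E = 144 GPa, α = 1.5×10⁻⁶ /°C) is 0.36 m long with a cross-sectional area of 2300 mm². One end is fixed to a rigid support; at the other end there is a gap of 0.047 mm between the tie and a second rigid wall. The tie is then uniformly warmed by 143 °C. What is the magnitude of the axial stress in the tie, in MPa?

Unrestrained expansion: δ_free = αΔT L = 1.5×10⁻⁶ × 143 × 360 = 0.07722 mm.
The gap closes (δ_free > 0.047 mm) and the wall then resists a further 0.07722 − 0.047 = 0.03022 mm of expansion.
So σ = E(δ_free − g)/L = 144×10³ × 0.03022/360 = 12.09 MPa.

σ ≈ 12.1 MPa (compressive)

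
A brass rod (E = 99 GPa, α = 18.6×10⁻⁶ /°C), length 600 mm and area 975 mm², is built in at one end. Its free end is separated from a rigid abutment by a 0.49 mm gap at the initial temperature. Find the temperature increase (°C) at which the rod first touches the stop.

The gap closes when αΔT L = 0.49 mm, since the rod is still unstressed at that instant.
ΔT = 0.49 / (18.6×10⁻⁶ × 600) = 43.91 °C.

ΔT ≈ 43.9 °C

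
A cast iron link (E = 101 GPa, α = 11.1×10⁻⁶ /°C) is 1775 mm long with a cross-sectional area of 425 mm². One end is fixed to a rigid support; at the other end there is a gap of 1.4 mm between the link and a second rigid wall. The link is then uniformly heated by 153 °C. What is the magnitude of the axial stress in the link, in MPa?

If the wall were absent the link would grow by αΔT L = 11.1×10⁻⁶ × 153 × 1775 = 3.014 mm.
After closing the 1.4 mm clearance, 3.014 − 1.4 = 1.614 mm of expansion remains to be suppressed by the wall.
That suppressed elongation corresponds to σ = E·Δ/L = 101×10³ × 1.614/1775 = 91.87 MPa.

σ ≈ 91.9 MPa (compressive)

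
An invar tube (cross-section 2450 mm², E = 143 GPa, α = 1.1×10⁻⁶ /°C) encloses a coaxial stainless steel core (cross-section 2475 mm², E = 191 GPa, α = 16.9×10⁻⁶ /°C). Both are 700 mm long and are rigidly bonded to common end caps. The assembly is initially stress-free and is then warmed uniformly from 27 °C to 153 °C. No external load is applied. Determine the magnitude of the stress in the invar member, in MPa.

Both members must finish at the same length. With the larger α, the stainless steel tends to over-expand; the plates restrain it, putting the stainless steel in compression and the invar in tension. With no external load the two internal forces are equal and opposite, magnitude P.
Equating the net (thermal + elastic) strains gives |α₁ − α₂|·ΔT = P·[1/(A₁E₁) + 1/(A₂E₂)].
|α₁ − α₂|·ΔT = 15.8×10⁻⁶ × 126 = 0.001991.
1/(A₁E₁) + 1/(A₂E₂) = 1/(2450×143×10³) + 1/(2475×191×10³) = 4.97×10⁻⁹ N⁻¹.
P = 0.001991 / 4.97×10⁻⁹ = 400600 N = 400.6 kN.
σ_{invar} = P/A₁ = 400600/2450 = 163.5 MPa, tensile.

σ ≈ 164 MPa (tensile)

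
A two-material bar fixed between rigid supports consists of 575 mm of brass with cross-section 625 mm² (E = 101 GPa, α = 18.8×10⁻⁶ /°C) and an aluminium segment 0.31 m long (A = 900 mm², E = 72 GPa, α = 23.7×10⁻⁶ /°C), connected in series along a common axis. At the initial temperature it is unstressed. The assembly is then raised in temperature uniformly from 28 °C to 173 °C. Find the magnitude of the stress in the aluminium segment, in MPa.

σ ≈ 211 MPa (compressive)

Free thermal expansion of the whole bar: Σ αᵢΔT Lᵢ = 18.8×10⁻⁶×145×575 + 23.7×10⁻⁶×145×310 = 2.633 mm.
Since the ends are fixed, an axial force P builds up, equal in every segment, with P · Σ Lᵢ/(AᵢEᵢ) = δ_free.
The series flexibility is Σ Lᵢ/(AᵢEᵢ) = 575/(625×101×10³) + 310/(900×72×10³) = 1.389×10⁻⁵ mm/N.
Hence P = δ_free / Σ(L/AE) = 2.633/1.389×10⁻⁵ = 189.5 kN (compressive).
σ_{aluminium} = P / A = 189500 / 900 = 210.6 MPa.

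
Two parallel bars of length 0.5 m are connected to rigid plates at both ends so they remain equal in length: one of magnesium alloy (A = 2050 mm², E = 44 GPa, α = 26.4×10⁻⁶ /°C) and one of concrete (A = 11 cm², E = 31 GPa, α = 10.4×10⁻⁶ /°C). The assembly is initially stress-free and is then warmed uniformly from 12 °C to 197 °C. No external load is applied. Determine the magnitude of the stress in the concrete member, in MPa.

σ ≈ 66.6 MPa (tensile)

Equilibrium of a rigid end plate with no external load gives equal and opposite internal forces ±P in the two members. Since α_{magnesium alloy} > α_{concrete}, heating drives the magnesium alloy into compression and the concrete into tension.
Compatibility of the two members (thermal + elastic change equal): (α₁ − α₂)ΔT = P·[1/(A₁E₁) + 1/(A₂E₂)].
|α₁ − α₂|·ΔT = 16×10⁻⁶ × 185 = 0.00296.
1/(A₁E₁) + 1/(A₂E₂) = 1/(2050×44×10³) + 1/(1100×31×10³) = 4.041×10⁻⁸ N⁻¹.
So P = 0.00296 / 4.041×10⁻⁸ = 73.25 kN.
σ_{concrete} = P/A₂ = 73250/1100 = 66.59 MPa, tensile.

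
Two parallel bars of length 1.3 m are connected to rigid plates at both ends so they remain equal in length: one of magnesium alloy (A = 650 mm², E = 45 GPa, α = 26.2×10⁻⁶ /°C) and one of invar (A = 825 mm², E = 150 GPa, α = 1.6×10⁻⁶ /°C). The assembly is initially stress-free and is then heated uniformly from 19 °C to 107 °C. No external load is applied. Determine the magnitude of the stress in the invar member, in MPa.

σ ≈ 62.1 MPa (tensile)

Equilibrium of a rigid end plate with no external load gives equal and opposite internal forces ±P in the two members. Since α_{magnesium alloy} > α_{invar}, heating drives the magnesium alloy into compression and the invar into tension.
Setting the final lengths equal and cancelling L: (α₁ − α₂)ΔT = P/(A₁E₁) + P/(A₂E₂).
|α₁ − α₂|·ΔT = 24.6×10⁻⁶ × 88 = 0.002165.
1/(A₁E₁) + 1/(A₂E₂) = 1/(650×45×10³) + 1/(825×150×10³) = 4.227×10⁻⁸ N⁻¹.
P = 0.002165 / 4.227×10⁻⁸ = 51220 N = 51.22 kN.
σ_{invar} = P/A₂ = 51220/825 = 62.08 MPa, tensile.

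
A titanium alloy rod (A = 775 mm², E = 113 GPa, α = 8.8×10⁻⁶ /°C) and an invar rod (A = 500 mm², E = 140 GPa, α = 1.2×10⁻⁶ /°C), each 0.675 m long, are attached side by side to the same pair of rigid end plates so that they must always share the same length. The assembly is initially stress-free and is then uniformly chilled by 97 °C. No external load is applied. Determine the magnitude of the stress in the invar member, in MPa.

Both members must finish at the same length. With the larger α, the titanium alloy tends to over-contract; the plates restrain it, putting the titanium alloy in tension and the invar in compression. With no external load the two internal forces are equal and opposite, magnitude P.
Setting the final lengths equal and cancelling L: (α₁ − α₂)ΔT = P/(A₁E₁) + P/(A₂E₂).
|α₁ − α₂|·ΔT = 7.6×10⁻⁶ × 97 = 0.0007372.
1/(A₁E₁) + 1/(A₂E₂) = 1/(775×113×10³) + 1/(500×140×10³) = 2.57×10⁻⁸ N⁻¹.
So P = 0.0007372 / 2.57×10⁻⁸ = 28.68 kN.
σ_{invar} = P/A₂ = 28680/500 = 57.36 MPa, compressive.

σ ≈ 57.4 MPa (compressive)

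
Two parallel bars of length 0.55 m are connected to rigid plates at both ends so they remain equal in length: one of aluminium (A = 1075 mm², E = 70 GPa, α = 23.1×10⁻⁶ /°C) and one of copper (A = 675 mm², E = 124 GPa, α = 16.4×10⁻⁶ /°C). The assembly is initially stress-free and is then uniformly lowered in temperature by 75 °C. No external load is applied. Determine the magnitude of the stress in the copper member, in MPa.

Both members must finish at the same length. With the larger α, the aluminium tends to over-contract; the plates restrain it, putting the aluminium in tension and the copper in compression. With no external load the two internal forces are equal and opposite, magnitude P.
Setting the final lengths equal and cancelling L: (α₁ − α₂)ΔT = P/(A₁E₁) + P/(A₂E₂).
|α₁ − α₂|·ΔT = 6.7×10⁻⁶ × 75 = 0.0005025.
1/(A₁E₁) + 1/(A₂E₂) = 1/(1075×70×10³) + 1/(675×124×10³) = 2.524×10⁻⁸ N⁻¹.
So P = 0.0005025 / 2.524×10⁻⁸ = 19.91 kN.
σ_{copper} = P/A₂ = 19910/675 = 29.5 MPa, compressive.

σ ≈ 29.5 MPa (compressive)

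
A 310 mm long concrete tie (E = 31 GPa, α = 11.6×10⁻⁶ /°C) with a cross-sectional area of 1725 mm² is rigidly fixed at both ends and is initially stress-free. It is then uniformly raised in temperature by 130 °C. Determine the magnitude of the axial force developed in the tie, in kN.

P ≈ 80.6 kN (compressive)

The ends cannot move, so σ = EαΔT = 31×10³ × 11.6×10⁻⁶ × 130 = 46.75 MPa.
Axial force P = σA = 46.75 × 1725 = 80640 N = 80.64 kN, compressive.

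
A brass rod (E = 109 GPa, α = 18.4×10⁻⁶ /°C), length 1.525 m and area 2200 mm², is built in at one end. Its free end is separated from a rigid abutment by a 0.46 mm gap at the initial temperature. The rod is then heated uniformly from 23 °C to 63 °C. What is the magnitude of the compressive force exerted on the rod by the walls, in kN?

P ≈ 104 kN

If the wall were absent the rod would grow by αΔT L = 18.4×10⁻⁶ × 40 × 1525 = 1.122 mm.
The gap closes (δ_free > 0.46 mm) and the wall then resists a further 1.122 − 0.46 = 0.6624 mm of expansion.
That suppressed elongation corresponds to σ = E·Δ/L = 109×10³ × 0.6624/1525 = 47.35 MPa.
Force on the wall = σA = 47.35 × 2200 mm² = 104.2 kN.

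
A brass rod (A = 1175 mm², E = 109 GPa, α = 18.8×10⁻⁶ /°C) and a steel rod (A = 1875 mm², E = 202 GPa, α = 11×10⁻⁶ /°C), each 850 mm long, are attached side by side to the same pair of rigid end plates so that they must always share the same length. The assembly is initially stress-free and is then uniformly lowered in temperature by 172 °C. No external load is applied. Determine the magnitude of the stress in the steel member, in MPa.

Both members must finish at the same length. With the larger α, the brass tends to over-contract; the plates restrain it, putting the brass in tension and the steel in compression. With no external load the two internal forces are equal and opposite, magnitude P.
Equating the net (thermal + elastic) strains gives |α₁ − α₂|·ΔT = P·[1/(A₁E₁) + 1/(A₂E₂)].
|α₁ − α₂|·ΔT = 7.8×10⁻⁶ × 172 = 0.001342.
1/(A₁E₁) + 1/(A₂E₂) = 1/(1175×109×10³) + 1/(1875×202×10³) = 1.045×10⁻⁸ N⁻¹.
So P = 0.001342 / 1.045×10⁻⁸ = 128.4 kN.
σ_{steel} = P/A₂ = 128400/1875 = 68.48 MPa, compressive.

σ ≈ 68.5 MPa (compressive)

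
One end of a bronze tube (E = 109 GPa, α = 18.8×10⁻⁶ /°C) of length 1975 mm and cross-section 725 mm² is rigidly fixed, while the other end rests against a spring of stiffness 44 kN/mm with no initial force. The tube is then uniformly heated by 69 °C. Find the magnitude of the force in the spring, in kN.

Free thermal expansion: δ_free = αΔT L = 18.8×10⁻⁶ × 69 × 1975 = 2.562 mm.
Let P be the compressive force at the spring. The tube shortens elastically by PL/(AE) and the spring compresses by P/k; together these equal δ_free.
P [ L/(AE) + 1/k ] = δ_free → P [ 1975/(725×109×10³) + 1/(44×10³) ] = 2.562.
P = 2.562 / 4.772×10⁻⁵ = 53690 N.

P ≈ 53.7 kN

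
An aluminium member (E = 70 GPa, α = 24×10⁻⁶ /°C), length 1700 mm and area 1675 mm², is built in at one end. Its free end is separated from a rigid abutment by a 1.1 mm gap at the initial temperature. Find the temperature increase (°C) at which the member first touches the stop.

ΔT ≈ 27 °C

The gap closes when αΔT L = 1.1 mm, since the member is still unstressed at that instant.
So ΔT = g/(αL) = 1.1/(24×10⁻⁶ × 1700) = 26.96 °C.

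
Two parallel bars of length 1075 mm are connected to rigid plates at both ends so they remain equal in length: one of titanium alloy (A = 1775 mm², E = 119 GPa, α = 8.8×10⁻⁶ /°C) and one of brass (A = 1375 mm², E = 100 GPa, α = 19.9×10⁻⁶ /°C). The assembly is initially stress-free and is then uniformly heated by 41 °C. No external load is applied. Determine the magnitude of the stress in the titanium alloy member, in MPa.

Both members must finish at the same length. With the larger α, the brass tends to over-expand; the plates restrain it, putting the brass in compression and the titanium alloy in tension. With no external load the two internal forces are equal and opposite, magnitude P.
Setting the final lengths equal and cancelling L: (α₁ − α₂)ΔT = P/(A₁E₁) + P/(A₂E₂).
|α₁ − α₂|·ΔT = 11.1×10⁻⁶ × 41 = 0.0004551.
1/(A₁E₁) + 1/(A₂E₂) = 1/(1775×119×10³) + 1/(1375×100×10³) = 1.201×10⁻⁸ N⁻¹.
So P = 0.0004551 / 1.201×10⁻⁸ = 37.9 kN.
σ_{titanium alloy} = P/A₁ = 37900/1775 = 21.35 MPa, tensile.

σ ≈ 21.4 MPa (tensile)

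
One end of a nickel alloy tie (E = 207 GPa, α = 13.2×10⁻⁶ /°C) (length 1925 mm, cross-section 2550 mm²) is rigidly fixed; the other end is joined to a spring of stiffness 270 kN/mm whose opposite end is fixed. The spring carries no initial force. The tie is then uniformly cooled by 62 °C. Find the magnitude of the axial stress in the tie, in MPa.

If the spring were absent the tie would shorten by αΔT L = 13.2×10⁻⁶ × 62 × 1925 = 1.575 mm.
Let P be the tensile force in the spring. The tie extends elastically by PL/(AE) and the spring stretches by P/k; together these equal δ_free.
So P = δ_free / [L/(AE) + 1/k] = 1.575 / [ 1925/(2550×207×10³) + 1/(270×10³) ].
P = 1.575 / 7.351×10⁻⁶ = 214300 N.
σ = P/A = 214300/2550 = 84.05 MPa.

σ ≈ 84 MPa (tensile)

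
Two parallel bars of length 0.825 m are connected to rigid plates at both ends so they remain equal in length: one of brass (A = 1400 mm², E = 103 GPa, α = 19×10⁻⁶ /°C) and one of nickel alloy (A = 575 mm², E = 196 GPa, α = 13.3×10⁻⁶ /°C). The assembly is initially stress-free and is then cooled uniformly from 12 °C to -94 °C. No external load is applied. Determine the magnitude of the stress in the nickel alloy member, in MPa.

σ ≈ 66.5 MPa (compressive)

The brass has the larger α, so on cooling it would change length more than the nickel alloy if both were free. The rigid plates force a common final length, so the brass is put into tension and the nickel alloy into compression, with equal and opposite forces P (no external load).
Setting the final lengths equal and cancelling L: (α₁ − α₂)ΔT = P/(A₁E₁) + P/(A₂E₂).
|α₁ − α₂|·ΔT = 5.7×10⁻⁶ × 106 = 0.0006042.
1/(A₁E₁) + 1/(A₂E₂) = 1/(1400×103×10³) + 1/(575×196×10³) = 1.581×10⁻⁸ N⁻¹.
P = 0.0006042 / 1.581×10⁻⁸ = 38220 N = 38.22 kN.
σ_{nickel alloy} = P/A₂ = 38220/575 = 66.47 MPa, compressive.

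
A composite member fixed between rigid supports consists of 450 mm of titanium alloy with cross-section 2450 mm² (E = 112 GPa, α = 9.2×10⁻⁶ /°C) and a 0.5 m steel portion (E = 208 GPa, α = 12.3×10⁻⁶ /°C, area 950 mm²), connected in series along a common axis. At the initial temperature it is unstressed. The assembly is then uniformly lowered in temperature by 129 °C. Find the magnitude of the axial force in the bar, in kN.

P ≈ 318 kN (tensile)

With the walls removed the bar would change length by δ_free = Σ αᵢΔT Lᵢ = 9.2×10⁻⁶×129×450 + 12.3×10⁻⁶×129×500 = 1.327 mm.
Since the ends are fixed, an axial force P builds up, equal in every segment, with P · Σ Lᵢ/(AᵢEᵢ) = δ_free.
Σ Lᵢ/(AᵢEᵢ) = 450/(2450×112×10³) + 500/(950×208×10³) = 4.17×10⁻⁶ mm/N.
P = 1.327 / 4.17×10⁻⁶ = 318300 N = 318.3 kN, tensile.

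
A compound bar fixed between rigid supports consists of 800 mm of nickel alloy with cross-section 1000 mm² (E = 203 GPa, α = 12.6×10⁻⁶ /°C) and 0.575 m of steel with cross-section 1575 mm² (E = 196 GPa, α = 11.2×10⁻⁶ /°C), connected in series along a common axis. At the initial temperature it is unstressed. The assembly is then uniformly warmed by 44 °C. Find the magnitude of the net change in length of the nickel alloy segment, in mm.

|ΔL| ≈ 0.0501 mm

With the walls removed the bar would change length by δ_free = Σ αᵢΔT Lᵢ = 12.6×10⁻⁶×44×800 + 11.2×10⁻⁶×44×575 = 0.7269 mm.
The rigid supports impose zero overall length change; the single axial force P common to all segments must satisfy P Σ Lᵢ/(AᵢEᵢ) = δ_free.
The series flexibility is Σ Lᵢ/(AᵢEᵢ) = 800/(1000×203×10³) + 575/(1575×196×10³) = 5.804×10⁻⁶ mm/N.
Hence P = δ_free / Σ(L/AE) = 0.7269/5.804×10⁻⁶ = 125.2 kN (compressive).
For the nickel alloy segment, free thermal change = 12.6×10⁻⁶×44×800 = 0.4435 mm and elastic change from P = 125200×800/(1000×203×10³) = 0.4936 mm; these oppose, so the net change is 0.0501 mm (segment shortens).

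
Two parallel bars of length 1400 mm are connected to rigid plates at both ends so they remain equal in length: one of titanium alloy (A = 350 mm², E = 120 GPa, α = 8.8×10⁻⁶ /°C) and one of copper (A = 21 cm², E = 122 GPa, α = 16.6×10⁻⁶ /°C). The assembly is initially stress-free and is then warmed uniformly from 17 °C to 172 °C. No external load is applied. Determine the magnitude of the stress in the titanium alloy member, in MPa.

The copper has the larger α, so on heating it would change length more than the titanium alloy if both were free. The rigid plates force a common final length, so the copper is put into compression and the titanium alloy into tension, with equal and opposite forces P (no external load).
Setting the final lengths equal and cancelling L: (α₁ − α₂)ΔT = P/(A₁E₁) + P/(A₂E₂).
|α₁ − α₂|·ΔT = 7.8×10⁻⁶ × 155 = 0.001209.
1/(A₁E₁) + 1/(A₂E₂) = 1/(350×120×10³) + 1/(2100×122×10³) = 2.771×10⁻⁸ N⁻¹.
P = 0.001209 / 2.771×10⁻⁸ = 43630 N = 43.63 kN.
σ_{titanium alloy} = P/A₁ = 43630/350 = 124.6 MPa, tensile.

σ ≈ 125 MPa (tensile)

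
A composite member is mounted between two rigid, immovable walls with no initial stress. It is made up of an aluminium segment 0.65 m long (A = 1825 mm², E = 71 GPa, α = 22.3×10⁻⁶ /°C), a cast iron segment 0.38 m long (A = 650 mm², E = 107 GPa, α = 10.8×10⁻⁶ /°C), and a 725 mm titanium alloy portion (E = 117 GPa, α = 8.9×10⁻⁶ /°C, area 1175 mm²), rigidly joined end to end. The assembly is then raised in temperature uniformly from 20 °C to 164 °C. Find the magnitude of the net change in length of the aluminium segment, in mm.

|ΔL| ≈ 0.939 mm

Free thermal expansion of the whole bar: Σ αᵢΔT Lᵢ = 22.3×10⁻⁶×144×650 + 10.8×10⁻⁶×144×380 + 8.9×10⁻⁶×144×725 = 3.607 mm.
The walls prevent any net length change, so an axial force P (same in every segment) develops. Compatibility: P · Σ Lᵢ/(AᵢEᵢ) = δ_free.
The series flexibility is Σ Lᵢ/(AᵢEᵢ) = 650/(1825×71×10³) + 380/(650×107×10³) + 725/(1175×117×10³) = 1.575×10⁻⁵ mm/N.
P = 3.607 / 1.575×10⁻⁵ = 229000 N = 229 kN, compressive.
For the aluminium segment, free thermal change = 22.3×10⁻⁶×144×650 = 2.087 mm and elastic change from P = 229000×650/(1825×71×10³) = 1.149 mm; these oppose, so the net change is 0.939 mm (segment lengthens).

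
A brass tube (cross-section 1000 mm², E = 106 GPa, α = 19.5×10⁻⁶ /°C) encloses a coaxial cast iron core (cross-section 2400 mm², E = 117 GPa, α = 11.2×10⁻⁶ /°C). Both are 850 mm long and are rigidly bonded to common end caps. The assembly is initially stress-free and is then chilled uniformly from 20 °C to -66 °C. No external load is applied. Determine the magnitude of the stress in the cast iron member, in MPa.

Both members must finish at the same length. With the larger α, the brass tends to over-contract; the plates restrain it, putting the brass in tension and the cast iron in compression. With no external load the two internal forces are equal and opposite, magnitude P.
Equating the net (thermal + elastic) strains gives |α₁ − α₂|·ΔT = P·[1/(A₁E₁) + 1/(A₂E₂)].
|α₁ − α₂|·ΔT = 8.3×10⁻⁶ × 86 = 0.0007138.
1/(A₁E₁) + 1/(A₂E₂) = 1/(1000×106×10³) + 1/(2400×117×10³) = 1.3×10⁻⁸ N⁻¹.
P = 0.0007138 / 1.3×10⁻⁸ = 54930 N = 54.93 kN.
σ_{cast iron} = P/A₂ = 54930/2400 = 22.89 MPa, compressive.

σ ≈ 22.9 MPa (compressive)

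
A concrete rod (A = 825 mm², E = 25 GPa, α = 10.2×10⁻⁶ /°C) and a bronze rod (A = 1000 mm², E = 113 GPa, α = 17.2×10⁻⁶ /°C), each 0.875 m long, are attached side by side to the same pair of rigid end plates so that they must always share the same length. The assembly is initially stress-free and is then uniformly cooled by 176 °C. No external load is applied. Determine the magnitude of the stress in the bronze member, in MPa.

Equilibrium of a rigid end plate with no external load gives equal and opposite internal forces ±P in the two members. Since α_{bronze} > α_{concrete}, cooling drives the bronze into tension and the concrete into compression.
Compatibility of the two members (thermal + elastic change equal): (α₁ − α₂)ΔT = P·[1/(A₁E₁) + 1/(A₂E₂)].
|α₁ − α₂|·ΔT = 7×10⁻⁶ × 176 = 0.001232.
1/(A₁E₁) + 1/(A₂E₂) = 1/(825×25×10³) + 1/(1000×113×10³) = 5.733×10⁻⁸ N⁻¹.
So P = 0.001232 / 5.733×10⁻⁸ = 21.49 kN.
σ_{bronze} = P/A₂ = 21490/1000 = 21.49 MPa, tensile.

σ ≈ 21.5 MPa (tensile)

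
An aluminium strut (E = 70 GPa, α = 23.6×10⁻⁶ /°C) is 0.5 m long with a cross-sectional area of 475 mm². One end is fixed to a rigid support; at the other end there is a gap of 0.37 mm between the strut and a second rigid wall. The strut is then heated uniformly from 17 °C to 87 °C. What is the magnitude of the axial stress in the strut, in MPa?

σ ≈ 63.8 MPa (compressive)

Unrestrained expansion: δ_free = αΔT L = 23.6×10⁻⁶ × 70 × 500 = 0.826 mm.
After closing the 0.37 mm clearance, 0.826 − 0.37 = 0.456 mm of expansion remains to be suppressed by the wall.
That suppressed elongation corresponds to σ = E·Δ/L = 70×10³ × 0.456/500 = 63.84 MPa.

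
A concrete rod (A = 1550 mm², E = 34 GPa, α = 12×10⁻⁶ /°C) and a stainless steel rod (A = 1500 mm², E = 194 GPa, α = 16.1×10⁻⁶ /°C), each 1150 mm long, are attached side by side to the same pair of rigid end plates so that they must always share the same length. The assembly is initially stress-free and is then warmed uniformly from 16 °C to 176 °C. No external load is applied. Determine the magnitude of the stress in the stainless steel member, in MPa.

Equilibrium of a rigid end plate with no external load gives equal and opposite internal forces ±P in the two members. Since α_{stainless steel} > α_{concrete}, heating drives the stainless steel into compression and the concrete into tension.
Equating the net (thermal + elastic) strains gives |α₁ − α₂|·ΔT = P·[1/(A₁E₁) + 1/(A₂E₂)].
|α₁ − α₂|·ΔT = 4.1×10⁻⁶ × 160 = 0.000656.
1/(A₁E₁) + 1/(A₂E₂) = 1/(1550×34×10³) + 1/(1500×194×10³) = 2.241×10⁻⁸ N⁻¹.
So P = 0.000656 / 2.241×10⁻⁸ = 29.27 kN.
σ_{stainless steel} = P/A₂ = 29270/1500 = 19.51 MPa, compressive.

σ ≈ 19.5 MPa (compressive)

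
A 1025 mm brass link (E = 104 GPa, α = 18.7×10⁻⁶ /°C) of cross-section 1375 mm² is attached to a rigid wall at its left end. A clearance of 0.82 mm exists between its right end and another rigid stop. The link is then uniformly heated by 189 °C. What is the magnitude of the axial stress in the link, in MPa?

σ ≈ 284 MPa (compressive)

Unrestrained expansion: δ_free = αΔT L = 18.7×10⁻⁶ × 189 × 1025 = 3.623 mm.
After closing the 0.82 mm clearance, 3.623 − 0.82 = 2.803 mm of expansion remains to be suppressed by the wall.
That suppressed elongation corresponds to σ = E·Δ/L = 104×10³ × 2.803/1025 = 284.4 MPa.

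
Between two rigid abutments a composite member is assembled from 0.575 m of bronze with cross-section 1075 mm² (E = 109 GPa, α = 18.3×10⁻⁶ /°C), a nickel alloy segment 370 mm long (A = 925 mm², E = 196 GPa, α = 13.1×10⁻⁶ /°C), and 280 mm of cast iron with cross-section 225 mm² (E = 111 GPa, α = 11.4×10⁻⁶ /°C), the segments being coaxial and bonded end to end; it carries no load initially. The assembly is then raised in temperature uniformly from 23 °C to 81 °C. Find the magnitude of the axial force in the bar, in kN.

If the supports were absent, the total length change would be Σ αᵢΔT Lᵢ = 18.3×10⁻⁶×58×575 + 13.1×10⁻⁶×58×370 + 11.4×10⁻⁶×58×280 = 1.077 mm.
Since the ends are fixed, an axial force P builds up, equal in every segment, with P · Σ Lᵢ/(AᵢEᵢ) = δ_free.
The series flexibility is Σ Lᵢ/(AᵢEᵢ) = 575/(1075×109×10³) + 370/(925×196×10³) + 280/(225×111×10³) = 1.816×10⁻⁵ mm/N.
So P = 1.077 / 1.816×10⁻⁵ = 59.28 kN, compressive.

P ≈ 59.3 kN (compressive)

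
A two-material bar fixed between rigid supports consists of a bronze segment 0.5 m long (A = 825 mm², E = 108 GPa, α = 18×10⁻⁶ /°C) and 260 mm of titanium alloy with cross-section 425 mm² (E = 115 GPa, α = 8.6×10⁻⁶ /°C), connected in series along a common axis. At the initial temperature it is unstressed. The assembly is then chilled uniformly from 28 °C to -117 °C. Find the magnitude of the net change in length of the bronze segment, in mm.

|ΔL| ≈ 0.469 mm

If the supports were absent, the total length change would be Σ αᵢΔT Lᵢ = 18×10⁻⁶×145×500 + 8.6×10⁻⁶×145×260 = 1.629 mm.
The rigid supports impose zero overall length change; the single axial force P common to all segments must satisfy P Σ Lᵢ/(AᵢEᵢ) = δ_free.
Σ Lᵢ/(AᵢEᵢ) = 500/(825×108×10³) + 260/(425×115×10³) = 1.093×10⁻⁵ mm/N.
Hence P = δ_free / Σ(L/AE) = 1.629/1.093×10⁻⁵ = 149 kN (tensile).
For the bronze segment, free thermal change = 18×10⁻⁶×145×500 = 1.305 mm and elastic change from P = 149000×500/(825×108×10³) = 0.8364 mm; these oppose, so the net change is 0.469 mm (segment shortens).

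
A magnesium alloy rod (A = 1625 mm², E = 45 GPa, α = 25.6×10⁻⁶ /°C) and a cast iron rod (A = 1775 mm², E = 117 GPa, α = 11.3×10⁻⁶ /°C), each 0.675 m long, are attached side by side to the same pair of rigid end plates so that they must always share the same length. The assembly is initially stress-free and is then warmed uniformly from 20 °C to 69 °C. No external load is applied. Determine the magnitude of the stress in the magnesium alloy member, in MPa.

Both members must finish at the same length. With the larger α, the magnesium alloy tends to over-expand; the plates restrain it, putting the magnesium alloy in compression and the cast iron in tension. With no external load the two internal forces are equal and opposite, magnitude P.
Equating the net (thermal + elastic) strains gives |α₁ − α₂|·ΔT = P·[1/(A₁E₁) + 1/(A₂E₂)].
|α₁ − α₂|·ΔT = 14.3×10⁻⁶ × 49 = 0.0007007.
1/(A₁E₁) + 1/(A₂E₂) = 1/(1625×45×10³) + 1/(1775×117×10³) = 1.849×10⁻⁸ N⁻¹.
P = 0.0007007 / 1.849×10⁻⁸ = 37900 N = 37.9 kN.
σ_{magnesium alloy} = P/A₁ = 37900/1625 = 23.32 MPa, compressive.

σ ≈ 23.3 MPa (compressive)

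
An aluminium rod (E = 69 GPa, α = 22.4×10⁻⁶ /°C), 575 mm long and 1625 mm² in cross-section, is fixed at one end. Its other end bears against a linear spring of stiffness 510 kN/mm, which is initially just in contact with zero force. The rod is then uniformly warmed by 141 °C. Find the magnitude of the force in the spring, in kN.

P ≈ 256 kN

Free thermal expansion: δ_free = αΔT L = 22.4×10⁻⁶ × 141 × 575 = 1.816 mm.
With a force P in the spring, the elastic change of the rod is PL/(AE) and that of the spring is P/k; compatibility requires their sum to equal δ_free.
P [ L/(AE) + 1/k ] = δ_free → P [ 575/(1625×69×10³) + 1/(510×10³) ] = 1.816.
P = 1.816 / 7.089×10⁻⁶ = 256200 N.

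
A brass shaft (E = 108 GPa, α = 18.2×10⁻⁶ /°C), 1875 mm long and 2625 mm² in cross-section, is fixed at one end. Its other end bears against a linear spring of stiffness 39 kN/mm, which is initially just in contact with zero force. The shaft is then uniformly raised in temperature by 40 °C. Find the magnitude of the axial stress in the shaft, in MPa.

The unrestrained thermal change is αΔT L = 18.2×10⁻⁶ × 40 × 1875 = 1.365 mm.
Let P be the compressive force at the spring. The shaft shortens elastically by PL/(AE) and the spring compresses by P/k; together these equal δ_free.
P [ L/(AE) + 1/k ] = δ_free → P [ 1875/(2625×108×10³) + 1/(39×10³) ] = 1.365.
P = 1.365 / 3.225×10⁻⁵ = 42320 N.
σ = P/A = 42320/2625 = 16.12 MPa.

σ ≈ 16.1 MPa (compressive)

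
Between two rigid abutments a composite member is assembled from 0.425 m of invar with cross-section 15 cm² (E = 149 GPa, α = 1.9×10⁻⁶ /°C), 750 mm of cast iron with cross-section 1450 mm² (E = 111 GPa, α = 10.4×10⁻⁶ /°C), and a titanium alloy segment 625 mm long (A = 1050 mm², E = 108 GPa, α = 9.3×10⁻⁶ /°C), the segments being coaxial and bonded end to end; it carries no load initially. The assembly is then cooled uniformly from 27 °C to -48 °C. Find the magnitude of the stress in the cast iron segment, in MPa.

Free thermal contraction of the whole bar: Σ αᵢΔT Lᵢ = 1.9×10⁻⁶×75×425 + 10.4×10⁻⁶×75×750 + 9.3×10⁻⁶×75×625 = 1.081 mm.
The walls prevent any net length change, so an axial force P (same in every segment) develops. Compatibility: P · Σ Lᵢ/(AᵢEᵢ) = δ_free.
The series flexibility is Σ Lᵢ/(AᵢEᵢ) = 425/(1500×149×10³) + 750/(1450×111×10³) + 625/(1050×108×10³) = 1.207×10⁻⁵ mm/N.
P = 1.081 / 1.207×10⁻⁵ = 89580 N = 89.58 kN, tensile.
σ_{cast iron} = P / A = 89580 / 1450 = 61.78 MPa.

σ ≈ 61.8 MPa (tensile)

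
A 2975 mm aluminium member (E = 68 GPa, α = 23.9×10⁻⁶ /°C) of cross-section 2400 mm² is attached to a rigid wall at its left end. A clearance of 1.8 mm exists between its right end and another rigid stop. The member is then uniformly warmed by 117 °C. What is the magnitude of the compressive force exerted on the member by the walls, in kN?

P ≈ 358 kN

Free thermal elongation = αΔT L = 23.9×10⁻⁶ × 117 × 2975 = 8.319 mm.
After closing the 1.8 mm clearance, 8.319 − 1.8 = 6.519 mm of expansion remains to be suppressed by the wall.
That suppressed elongation corresponds to σ = E·Δ/L = 68×10³ × 6.519/2975 = 149 MPa.
P = σA = 149 × 2400 = 357.6 kN.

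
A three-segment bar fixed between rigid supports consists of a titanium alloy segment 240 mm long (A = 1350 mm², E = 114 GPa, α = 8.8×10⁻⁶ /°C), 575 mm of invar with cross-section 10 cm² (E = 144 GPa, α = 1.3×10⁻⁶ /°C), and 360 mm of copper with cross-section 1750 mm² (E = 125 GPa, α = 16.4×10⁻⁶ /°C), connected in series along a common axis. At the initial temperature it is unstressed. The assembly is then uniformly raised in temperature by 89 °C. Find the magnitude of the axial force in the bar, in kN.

P ≈ 108 kN (compressive)

With the walls removed the bar would change length by δ_free = Σ αᵢΔT Lᵢ = 8.8×10⁻⁶×89×240 + 1.3×10⁻⁶×89×575 + 16.4×10⁻⁶×89×360 = 0.78 mm.
The rigid supports impose zero overall length change; the single axial force P common to all segments must satisfy P Σ Lᵢ/(AᵢEᵢ) = δ_free.
Σ Lᵢ/(AᵢEᵢ) = 240/(1350×114×10³) + 575/(1000×144×10³) + 360/(1750×125×10³) = 7.198×10⁻⁶ mm/N.
Hence P = δ_free / Σ(L/AE) = 0.78/7.198×10⁻⁶ = 108.4 kN (compressive).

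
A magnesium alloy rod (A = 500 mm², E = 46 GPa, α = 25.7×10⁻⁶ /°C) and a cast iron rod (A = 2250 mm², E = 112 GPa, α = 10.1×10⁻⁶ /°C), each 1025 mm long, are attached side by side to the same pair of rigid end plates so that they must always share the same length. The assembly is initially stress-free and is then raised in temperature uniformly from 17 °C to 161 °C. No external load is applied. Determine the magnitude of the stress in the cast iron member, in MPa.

Equilibrium of a rigid end plate with no external load gives equal and opposite internal forces ±P in the two members. Since α_{magnesium alloy} > α_{cast iron}, heating drives the magnesium alloy into compression and the cast iron into tension.
Compatibility of the two members (thermal + elastic change equal): (α₁ − α₂)ΔT = P·[1/(A₁E₁) + 1/(A₂E₂)].
|α₁ − α₂|·ΔT = 15.6×10⁻⁶ × 144 = 0.002246.
1/(A₁E₁) + 1/(A₂E₂) = 1/(500×46×10³) + 1/(2250×112×10³) = 4.745×10⁻⁸ N⁻¹.
So P = 0.002246 / 4.745×10⁻⁸ = 47.35 kN.
σ_{cast iron} = P/A₂ = 47350/2250 = 21.04 MPa, tensile.

σ ≈ 21 MPa (tensile)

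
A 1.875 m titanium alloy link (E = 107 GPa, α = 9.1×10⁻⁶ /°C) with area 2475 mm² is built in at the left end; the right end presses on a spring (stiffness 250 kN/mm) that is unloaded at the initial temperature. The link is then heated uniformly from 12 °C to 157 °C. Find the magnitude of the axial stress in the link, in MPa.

If the spring were absent the link would lengthen by αΔT L = 9.1×10⁻⁶ × 145 × 1875 = 2.474 mm.
Let P be the compressive force at the spring. The link shortens elastically by PL/(AE) and the spring compresses by P/k; together these equal δ_free.
P [ L/(AE) + 1/k ] = δ_free → P [ 1875/(2475×107×10³) + 1/(250×10³) ] = 2.474.
P = 2.474 / 1.108×10⁻⁵ = 223300 N.
σ = P/A = 223300/2475 = 90.22 MPa.

σ ≈ 90.2 MPa (compressive)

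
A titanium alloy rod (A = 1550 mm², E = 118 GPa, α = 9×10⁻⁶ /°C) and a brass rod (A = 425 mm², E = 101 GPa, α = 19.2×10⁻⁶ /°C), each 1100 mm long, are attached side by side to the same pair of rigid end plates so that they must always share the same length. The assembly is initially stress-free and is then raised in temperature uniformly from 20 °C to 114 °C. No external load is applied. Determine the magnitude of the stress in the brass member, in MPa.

The brass has the larger α, so on heating it would change length more than the titanium alloy if both were free. The rigid plates force a common final length, so the brass is put into compression and the titanium alloy into tension, with equal and opposite forces P (no external load).
Setting the final lengths equal and cancelling L: (α₁ − α₂)ΔT = P/(A₁E₁) + P/(A₂E₂).
|α₁ − α₂|·ΔT = 10.2×10⁻⁶ × 94 = 0.0009588.
1/(A₁E₁) + 1/(A₂E₂) = 1/(1550×118×10³) + 1/(425×101×10³) = 2.876×10⁻⁸ N⁻¹.
So P = 0.0009588 / 2.876×10⁻⁸ = 33.33 kN.
σ_{brass} = P/A₂ = 33330/425 = 78.43 MPa, compressive.

σ ≈ 78.4 MPa (compressive)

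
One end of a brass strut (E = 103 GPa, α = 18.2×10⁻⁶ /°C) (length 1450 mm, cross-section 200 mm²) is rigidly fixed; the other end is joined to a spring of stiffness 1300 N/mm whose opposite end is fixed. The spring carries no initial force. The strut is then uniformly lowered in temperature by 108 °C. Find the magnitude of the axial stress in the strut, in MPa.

σ ≈ 17 MPa (tensile)

If the spring were absent the strut would shorten by αΔT L = 18.2×10⁻⁶ × 108 × 1450 = 2.85 mm.
Let P be the tensile force in the spring. The strut extends elastically by PL/(AE) and the spring stretches by P/k; together these equal δ_free.
P [ L/(AE) + 1/k ] = δ_free → P [ 1450/(200×103×10³) + 1/(1300) ] = 2.85.
P = 2.85 / 0.0008396 = 3395 N.
σ = P/A = 3395/200 = 16.97 MPa.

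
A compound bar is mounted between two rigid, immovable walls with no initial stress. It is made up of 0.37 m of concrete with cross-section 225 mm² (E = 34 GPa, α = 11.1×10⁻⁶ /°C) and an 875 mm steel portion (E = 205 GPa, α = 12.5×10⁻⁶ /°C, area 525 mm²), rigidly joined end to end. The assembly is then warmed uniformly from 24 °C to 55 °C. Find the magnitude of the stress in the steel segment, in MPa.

σ ≈ 15.7 MPa (compressive)

Free thermal expansion of the whole bar: Σ αᵢΔT Lᵢ = 11.1×10⁻⁶×31×370 + 12.5×10⁻⁶×31×875 = 0.4664 mm.
Since the ends are fixed, an axial force P builds up, equal in every segment, with P · Σ Lᵢ/(AᵢEᵢ) = δ_free.
Σ Lᵢ/(AᵢEᵢ) = 370/(225×34×10³) + 875/(525×205×10³) = 5.65×10⁻⁵ mm/N.
Hence P = δ_free / Σ(L/AE) = 0.4664/5.65×10⁻⁵ = 8.255 kN (compressive).
σ_{steel} = P / A = 8255 / 525 = 15.72 MPa.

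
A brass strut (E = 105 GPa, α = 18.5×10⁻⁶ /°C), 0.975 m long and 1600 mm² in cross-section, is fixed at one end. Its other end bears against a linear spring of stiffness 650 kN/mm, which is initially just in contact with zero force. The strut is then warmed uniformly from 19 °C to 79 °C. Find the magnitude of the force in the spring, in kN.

P ≈ 147 kN

The unrestrained thermal change is αΔT L = 18.5×10⁻⁶ × 60 × 975 = 1.082 mm.
With a force P in the spring, the elastic change of the strut is PL/(AE) and that of the spring is P/k; compatibility requires their sum to equal δ_free.
So P = δ_free / [L/(AE) + 1/k] = 1.082 / [ 975/(1600×105×10³) + 1/(650×10³) ].
P = 1.082 / 7.342×10⁻⁶ = 147400 N.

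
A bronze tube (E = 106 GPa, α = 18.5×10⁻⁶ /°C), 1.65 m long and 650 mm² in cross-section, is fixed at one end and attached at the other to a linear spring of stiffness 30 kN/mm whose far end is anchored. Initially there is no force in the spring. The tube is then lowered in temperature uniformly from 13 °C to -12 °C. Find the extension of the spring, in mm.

If the spring were absent the tube would shorten by αΔT L = 18.5×10⁻⁶ × 25 × 1650 = 0.7631 mm.
With a force P in the spring, the elastic change of the tube is PL/(AE) and that of the spring is P/k; compatibility requires their sum to equal δ_free.
So P = δ_free / [L/(AE) + 1/k] = 0.7631 / [ 1650/(650×106×10³) + 1/(30×10³) ].
P = 0.7631 / 5.728×10⁻⁵ = 13320 N.
Spring extension = P/k = 13320/(30×10³) = 0.4441 mm.

δ ≈ 0.444 mm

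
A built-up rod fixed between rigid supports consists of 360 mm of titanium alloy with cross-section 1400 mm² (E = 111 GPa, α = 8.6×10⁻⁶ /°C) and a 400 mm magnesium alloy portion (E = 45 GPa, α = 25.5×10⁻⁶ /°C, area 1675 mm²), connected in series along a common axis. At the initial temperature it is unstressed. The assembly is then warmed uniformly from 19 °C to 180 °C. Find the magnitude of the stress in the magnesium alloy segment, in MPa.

σ ≈ 168 MPa (compressive)

With the walls removed the bar would change length by δ_free = Σ αᵢΔT Lᵢ = 8.6×10⁻⁶×161×360 + 25.5×10⁻⁶×161×400 = 2.141 mm.
The rigid supports impose zero overall length change; the single axial force P common to all segments must satisfy P Σ Lᵢ/(AᵢEᵢ) = δ_free.
Σ Lᵢ/(AᵢEᵢ) = 360/(1400×111×10³) + 400/(1675×45×10³) = 7.623×10⁻⁶ mm/N.
So P = 2.141 / 7.623×10⁻⁶ = 280.8 kN, compressive.
σ_{magnesium alloy} = P / A = 280800 / 1675 = 167.6 MPa.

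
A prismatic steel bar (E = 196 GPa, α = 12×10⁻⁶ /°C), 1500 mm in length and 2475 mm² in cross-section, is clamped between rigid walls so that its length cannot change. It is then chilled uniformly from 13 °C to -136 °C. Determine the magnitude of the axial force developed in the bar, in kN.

With zero net strain, σ = E·αΔT = 196 GPa × 12×10⁻⁶ × 149 = 350.4 MPa.
Axial force P = σA = 350.4 × 2475 = 867400 N = 867.4 kN, tensile.

P ≈ 867 kN (tensile)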